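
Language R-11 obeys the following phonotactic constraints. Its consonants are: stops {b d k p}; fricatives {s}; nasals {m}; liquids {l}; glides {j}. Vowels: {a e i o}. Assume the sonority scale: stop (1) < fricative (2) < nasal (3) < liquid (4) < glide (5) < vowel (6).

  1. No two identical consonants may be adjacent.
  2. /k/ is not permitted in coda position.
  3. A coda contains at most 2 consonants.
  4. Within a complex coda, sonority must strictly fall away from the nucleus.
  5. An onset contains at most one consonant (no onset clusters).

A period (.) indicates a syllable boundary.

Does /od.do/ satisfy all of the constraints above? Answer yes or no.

/od.do/ — violates constraint 1: adjacent identical consonants /dd/ → not permitted

no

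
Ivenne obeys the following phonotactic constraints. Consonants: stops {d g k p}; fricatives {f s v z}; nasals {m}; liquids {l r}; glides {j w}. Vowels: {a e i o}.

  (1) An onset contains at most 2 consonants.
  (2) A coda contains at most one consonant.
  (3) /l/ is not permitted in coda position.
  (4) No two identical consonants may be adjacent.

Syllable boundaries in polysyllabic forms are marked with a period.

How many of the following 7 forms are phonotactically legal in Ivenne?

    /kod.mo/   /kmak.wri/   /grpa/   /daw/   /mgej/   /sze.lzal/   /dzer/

/kod.mo/ — σ1 onset /k/, coda /d/ ok; σ2 onset /m/, coda /∅/ ok → phonotactically legal
/kmak.wri/ — σ1 onset /km/ (2C), coda /k/ ok; σ2 onset /wr/ (2C), coda /∅/ ok → phonotactically legal
/grpa/ — violates constraint 1: syllable 1 onset /grp/ has 3 consonants (> 2) → phonotactically illegal
/daw/ — σ1 onset /d/, coda /w/ ok → phonotactically legal
/mgej/ — σ1 onset /mg/ (2C), coda /j/ ok → phonotactically legal
/sze.lzal/ — violates constraint 3: syllable 2 coda contains /l/ → phonotactically illegal
/dzer/ — σ1 onset /dz/ (2C), coda /r/ ok → phonotactically legal
Phonotactically legal: /kod.mo/, /kmak.wri/, /daw/, /mgej/, /dzer/ → 5.

5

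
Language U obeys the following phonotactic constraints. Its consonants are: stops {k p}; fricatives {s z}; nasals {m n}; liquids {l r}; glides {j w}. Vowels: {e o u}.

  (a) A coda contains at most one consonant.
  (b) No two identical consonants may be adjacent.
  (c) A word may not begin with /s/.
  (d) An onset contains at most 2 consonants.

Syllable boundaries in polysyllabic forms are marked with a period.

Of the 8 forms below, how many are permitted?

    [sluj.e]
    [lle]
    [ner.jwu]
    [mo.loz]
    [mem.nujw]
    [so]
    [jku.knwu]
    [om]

[sluj.e] — violates constraint (c): word begins with /s/ → not permitted
[lle] — violates constraint (b): adjacent identical consonants /ll/ → not permitted
[ner.jwu] — σ1 onset /n/, coda /r/ ok; σ2 onset /jw/ (2C), coda /∅/ ok → permitted
[mo.loz] — σ1 onset /m/, coda /∅/ ok; σ2 onset /l/, coda /z/ ok → permitted
[mem.nujw] — violates constraint (a): syllable 2 coda /jw/ has 2 consonants (> 1) → not permitted
[so] — violates constraint (c): word begins with /s/ → not permitted
[jku.knwu] — violates constraint (d): syllable 2 onset /knw/ has 3 consonants (> 2) → not permitted
[om] — σ1 onset /∅/, coda /m/ ok → permitted
Permitted: [ner.jwu], [mo.loz], [om] → 3.

3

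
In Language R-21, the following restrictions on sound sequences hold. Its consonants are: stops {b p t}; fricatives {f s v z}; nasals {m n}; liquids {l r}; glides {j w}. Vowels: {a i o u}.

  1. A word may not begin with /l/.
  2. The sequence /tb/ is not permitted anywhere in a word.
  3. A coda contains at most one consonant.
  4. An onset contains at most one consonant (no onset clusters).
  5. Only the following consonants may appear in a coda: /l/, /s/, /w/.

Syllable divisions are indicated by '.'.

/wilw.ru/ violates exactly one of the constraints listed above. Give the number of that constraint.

3

/wilw.ru/: syllable 1 coda /lw/ has 2 consonants (> 1).
This is a violation of constraint 3: "A coda contains at most one consonant."
The remaining constraints (1, 2, 4, 5) are satisfied.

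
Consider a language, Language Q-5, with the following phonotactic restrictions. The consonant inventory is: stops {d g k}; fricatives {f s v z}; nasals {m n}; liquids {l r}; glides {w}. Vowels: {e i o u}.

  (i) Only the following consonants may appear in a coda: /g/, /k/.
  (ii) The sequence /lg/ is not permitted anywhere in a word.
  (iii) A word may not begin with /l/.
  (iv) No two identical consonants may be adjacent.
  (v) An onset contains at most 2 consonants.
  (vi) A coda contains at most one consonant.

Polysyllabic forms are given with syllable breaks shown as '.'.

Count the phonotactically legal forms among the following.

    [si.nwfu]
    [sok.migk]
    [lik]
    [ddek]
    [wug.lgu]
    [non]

0

[si.nwfu] — violates constraint (v): syllable 2 onset /nwf/ has 3 consonants (> 2) → phonotactically illegal
[sok.migk] — violates constraint (vi): syllable 2 coda /gk/ has 2 consonants (> 1) → phonotactically illegal
[lik] — violates constraint (iii): word begins with /l/ → phonotactically illegal
[ddek] — violates constraint (iv): adjacent identical consonants /dd/ → phonotactically illegal
[wug.lgu] — violates constraint (ii): contains banned sequence /lg/ → phonotactically illegal
[non] — violates constraint (i): syllable 1 coda contains /n/, which is not a licensed coda consonant → phonotactically illegal
No form is phonotactically legal → 0.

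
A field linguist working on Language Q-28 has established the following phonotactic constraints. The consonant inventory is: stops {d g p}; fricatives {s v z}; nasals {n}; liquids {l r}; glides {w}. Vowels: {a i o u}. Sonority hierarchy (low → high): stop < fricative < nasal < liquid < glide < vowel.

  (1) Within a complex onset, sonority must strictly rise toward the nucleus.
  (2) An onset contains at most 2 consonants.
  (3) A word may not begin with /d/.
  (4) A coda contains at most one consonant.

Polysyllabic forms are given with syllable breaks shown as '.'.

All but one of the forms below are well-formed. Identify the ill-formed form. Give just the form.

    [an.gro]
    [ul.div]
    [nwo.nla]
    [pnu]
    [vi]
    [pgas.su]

[pgas.su]

[an.gro] — σ1 onset /∅/, coda /n/ ok; σ2 onset /gr/ (1→4 rises), coda /∅/ ok → well-formed
[ul.div] — σ1 onset /∅/, coda /l/ ok; σ2 onset /d/, coda /v/ ok → well-formed
[nwo.nla] — σ1 onset /nw/ (3→5 rises), coda /∅/ ok; σ2 onset /nl/ (3→4 rises), coda /∅/ ok → well-formed
[pnu] — σ1 onset /pn/ (1→3 rises), coda /∅/ ok → well-formed
[vi] — σ1 onset /v/, coda /∅/ ok → well-formed
[pgas.su] — violates constraint 1: syllable 1 onset /pg/: /p/ (stop, 1) → /g/ (stop, 1) does not rise → ill-formed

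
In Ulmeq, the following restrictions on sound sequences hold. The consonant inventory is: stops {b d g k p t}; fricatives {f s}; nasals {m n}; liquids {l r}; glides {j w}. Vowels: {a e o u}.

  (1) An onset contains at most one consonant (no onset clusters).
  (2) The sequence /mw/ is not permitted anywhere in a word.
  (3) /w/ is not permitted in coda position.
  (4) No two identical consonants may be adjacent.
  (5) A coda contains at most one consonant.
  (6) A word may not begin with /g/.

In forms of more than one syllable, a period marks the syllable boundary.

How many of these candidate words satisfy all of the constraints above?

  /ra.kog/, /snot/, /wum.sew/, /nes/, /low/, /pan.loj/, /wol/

/ra.kog/ — σ1 onset /r/, coda /∅/ ok; σ2 onset /k/, coda /g/ ok → phonotactically legal
/snot/ — violates constraint 1: syllable 1 onset /sn/ has 2 consonants (> 1) → phonotactically illegal
/wum.sew/ — violates constraint 3: syllable 2 coda contains /w/ → phonotactically illegal
/nes/ — σ1 onset /n/, coda /s/ ok → phonotactically legal
/low/ — violates constraint 3: syllable 1 coda contains /w/ → phonotactically illegal
/pan.loj/ — σ1 onset /p/, coda /n/ ok; σ2 onset /l/, coda /j/ ok → phonotactically legal
/wol/ — σ1 onset /w/, coda /l/ ok → phonotactically legal
Phonotactically legal: /ra.kog/, /nes/, /pan.loj/, /wol/ → 4.

4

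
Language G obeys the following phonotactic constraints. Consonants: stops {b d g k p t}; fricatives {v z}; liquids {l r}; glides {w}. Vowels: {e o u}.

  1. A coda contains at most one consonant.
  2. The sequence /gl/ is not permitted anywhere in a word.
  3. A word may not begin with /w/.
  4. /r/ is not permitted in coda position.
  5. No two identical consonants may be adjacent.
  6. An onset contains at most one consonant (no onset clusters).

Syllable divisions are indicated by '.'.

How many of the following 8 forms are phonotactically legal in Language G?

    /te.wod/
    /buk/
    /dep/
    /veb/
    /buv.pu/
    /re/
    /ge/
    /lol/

8

/te.wod/ — σ1 onset /t/, coda /∅/ ok; σ2 onset /w/, coda /d/ ok → phonotactically legal
/buk/ — σ1 onset /b/, coda /k/ ok → phonotactically legal
/dep/ — σ1 onset /d/, coda /p/ ok → phonotactically legal
/veb/ — σ1 onset /v/, coda /b/ ok → phonotactically legal
/buv.pu/ — σ1 onset /b/, coda /v/ ok; σ2 onset /p/, coda /∅/ ok → phonotactically legal
/re/ — σ1 onset /r/, coda /∅/ ok → phonotactically legal
/ge/ — σ1 onset /g/, coda /∅/ ok → phonotactically legal
/lol/ — σ1 onset /l/, coda /l/ ok → phonotactically legal
Phonotactically legal: /te.wod/, /buk/, /dep/, /veb/, /buv.pu/, /re/, /ge/, /lol/ → 8.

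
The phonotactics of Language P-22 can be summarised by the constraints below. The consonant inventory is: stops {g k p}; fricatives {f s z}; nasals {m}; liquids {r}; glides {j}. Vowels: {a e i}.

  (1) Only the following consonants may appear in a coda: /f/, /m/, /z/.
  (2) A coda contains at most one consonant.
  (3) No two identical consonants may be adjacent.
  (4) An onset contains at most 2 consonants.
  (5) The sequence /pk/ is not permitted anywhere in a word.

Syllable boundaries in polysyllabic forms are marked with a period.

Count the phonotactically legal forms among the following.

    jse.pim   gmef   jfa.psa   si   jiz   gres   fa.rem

6

jse.pim — σ1 onset /js/ (2C), coda /∅/ ok; σ2 onset /p/, coda /m/ ok → phonotactically legal
gmef — σ1 onset /gm/ (2C), coda /f/ ok → phonotactically legal
jfa.psa — σ1 onset /jf/ (2C), coda /∅/ ok; σ2 onset /ps/ (2C), coda /∅/ ok → phonotactically legal
si — σ1 onset /s/, coda /∅/ ok → phonotactically legal
jiz — σ1 onset /j/, coda /z/ ok → phonotactically legal
gres — violates constraint 1: syllable 1 coda contains /s/, which is not a licensed coda consonant → phonotactically illegal
fa.rem — σ1 onset /f/, coda /∅/ ok; σ2 onset /r/, coda /m/ ok → phonotactically legal
Phonotactically legal: jse.pim, gmef, jfa.psa, si, jiz, fa.rem → 6.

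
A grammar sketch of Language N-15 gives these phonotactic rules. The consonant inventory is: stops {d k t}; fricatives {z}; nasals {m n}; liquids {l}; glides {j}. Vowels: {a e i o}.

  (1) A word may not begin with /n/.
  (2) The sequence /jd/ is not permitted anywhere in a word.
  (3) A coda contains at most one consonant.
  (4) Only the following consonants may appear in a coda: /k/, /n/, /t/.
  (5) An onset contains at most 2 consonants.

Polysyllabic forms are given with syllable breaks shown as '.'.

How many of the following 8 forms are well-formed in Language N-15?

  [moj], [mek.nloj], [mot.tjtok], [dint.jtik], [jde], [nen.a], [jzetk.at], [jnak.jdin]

[moj] — violates constraint 4: syllable 1 coda contains /j/, which is not a licensed coda consonant → ill-formed
[mek.nloj] — violates constraint 4: syllable 2 coda contains /j/, which is not a licensed coda consonant → ill-formed
[mot.tjtok] — violates constraint 5: syllable 2 onset /tjt/ has 3 consonants (> 2) → ill-formed
[dint.jtik] — violates constraint 3: syllable 1 coda /nt/ has 2 consonants (> 1) → ill-formed
[jde] — violates constraint 2: contains banned sequence /jd/ → ill-formed
[nen.a] — violates constraint 1: word begins with /n/ → ill-formed
[jzetk.at] — violates constraint 3: syllable 1 coda /tk/ has 2 consonants (> 1) → ill-formed
[jnak.jdin] — violates constraint 2: contains banned sequence /jd/ → ill-formed
No form is well-formed → 0.

0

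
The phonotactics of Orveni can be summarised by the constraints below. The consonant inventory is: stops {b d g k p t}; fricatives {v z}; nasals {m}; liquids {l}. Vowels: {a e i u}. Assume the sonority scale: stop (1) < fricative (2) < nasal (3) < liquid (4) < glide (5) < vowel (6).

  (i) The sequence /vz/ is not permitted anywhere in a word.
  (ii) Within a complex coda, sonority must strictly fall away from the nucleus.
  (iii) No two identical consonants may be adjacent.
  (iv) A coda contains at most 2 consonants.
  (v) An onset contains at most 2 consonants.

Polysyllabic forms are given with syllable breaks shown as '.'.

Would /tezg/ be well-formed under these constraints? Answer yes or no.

yes

/tezg/ — σ1 onset /t/, coda /zg/ (2→1 falls) ok → well-formed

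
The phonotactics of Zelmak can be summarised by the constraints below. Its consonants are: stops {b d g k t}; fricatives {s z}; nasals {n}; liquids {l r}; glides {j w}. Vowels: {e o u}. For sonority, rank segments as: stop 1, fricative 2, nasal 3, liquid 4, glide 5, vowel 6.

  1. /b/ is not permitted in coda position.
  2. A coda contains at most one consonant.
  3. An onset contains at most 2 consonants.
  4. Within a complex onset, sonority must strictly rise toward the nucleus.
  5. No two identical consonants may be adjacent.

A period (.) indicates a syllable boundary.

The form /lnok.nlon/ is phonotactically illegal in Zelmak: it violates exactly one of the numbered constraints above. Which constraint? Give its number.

4

/lnok.nlon/: syllable 1 onset /ln/: /l/ (liquid, 4) → /n/ (nasal, 3) does not rise.
This is a violation of constraint 4: "Within a complex onset, sonority must strictly rise toward the nucleus."
The remaining constraints (1, 2, 3, 5) are satisfied.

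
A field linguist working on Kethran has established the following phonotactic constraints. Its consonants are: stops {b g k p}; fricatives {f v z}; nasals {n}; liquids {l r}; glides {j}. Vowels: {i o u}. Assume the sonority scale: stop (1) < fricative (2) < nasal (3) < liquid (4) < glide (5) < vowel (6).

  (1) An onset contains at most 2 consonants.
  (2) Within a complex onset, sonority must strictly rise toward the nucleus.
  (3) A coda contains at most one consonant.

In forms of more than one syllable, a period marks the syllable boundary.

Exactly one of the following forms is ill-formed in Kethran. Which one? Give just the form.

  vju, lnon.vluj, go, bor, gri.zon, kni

vju — σ1 onset /vj/ (2→5 rises), coda /∅/ ok → well-formed
lnon.vluj — violates constraint 2: syllable 1 onset /ln/: /l/ (liquid, 4) → /n/ (nasal, 3) does not rise → ill-formed
go — σ1 onset /g/, coda /∅/ ok → well-formed
bor — σ1 onset /b/, coda /r/ ok → well-formed
gri.zon — σ1 onset /gr/ (1→4 rises), coda /∅/ ok; σ2 onset /z/, coda /n/ ok → well-formed
kni — σ1 onset /kn/ (1→3 rises), coda /∅/ ok → well-formed

lnon.vluj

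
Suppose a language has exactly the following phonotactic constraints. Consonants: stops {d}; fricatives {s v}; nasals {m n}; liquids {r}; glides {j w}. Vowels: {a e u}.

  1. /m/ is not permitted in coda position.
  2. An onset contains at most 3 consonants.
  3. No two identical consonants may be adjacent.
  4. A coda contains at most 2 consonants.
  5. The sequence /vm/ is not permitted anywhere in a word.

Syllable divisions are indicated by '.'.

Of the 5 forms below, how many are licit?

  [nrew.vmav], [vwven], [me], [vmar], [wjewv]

3

[nrew.vmav] — violates constraint 5: contains banned sequence /vm/ → illicit
[vwven] — σ1 onset /vwv/ (3C), coda /n/ ok → licit
[me] — σ1 onset /m/, coda /∅/ ok → licit
[vmar] — violates constraint 5: contains banned sequence /vm/ → illicit
[wjewv] — σ1 onset /wj/ (2C), coda /wv/ (2C) ok → licit
Licit: [vwven], [me], [wjewv] → 3.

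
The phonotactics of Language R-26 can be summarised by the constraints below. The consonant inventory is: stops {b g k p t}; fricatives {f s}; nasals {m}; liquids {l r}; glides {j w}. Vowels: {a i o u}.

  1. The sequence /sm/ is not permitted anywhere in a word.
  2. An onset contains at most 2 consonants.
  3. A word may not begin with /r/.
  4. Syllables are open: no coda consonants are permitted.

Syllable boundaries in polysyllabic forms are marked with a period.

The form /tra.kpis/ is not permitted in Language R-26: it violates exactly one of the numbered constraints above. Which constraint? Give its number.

/tra.kpis/: syllable 2 coda /s/ has 1 consonant (> 0).
This is a violation of constraint 4: "Syllables are open: no coda consonants are permitted."
The remaining constraints (1, 2, 3) are satisfied.

4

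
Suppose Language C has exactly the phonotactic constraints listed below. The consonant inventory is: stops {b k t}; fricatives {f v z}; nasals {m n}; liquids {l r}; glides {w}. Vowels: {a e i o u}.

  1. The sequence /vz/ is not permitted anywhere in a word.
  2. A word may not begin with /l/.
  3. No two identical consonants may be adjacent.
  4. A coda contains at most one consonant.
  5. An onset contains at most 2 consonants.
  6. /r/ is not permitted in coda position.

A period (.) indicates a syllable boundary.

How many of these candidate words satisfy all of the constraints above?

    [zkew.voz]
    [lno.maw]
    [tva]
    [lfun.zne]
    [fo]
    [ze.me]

4

[zkew.voz] — σ1 onset /zk/ (2C), coda /w/ ok; σ2 onset /v/, coda /z/ ok → permitted
[lno.maw] — violates constraint 2: word begins with /l/ → not permitted
[tva] — σ1 onset /tv/ (2C), coda /∅/ ok → permitted
[lfun.zne] — violates constraint 2: word begins with /l/ → not permitted
[fo] — σ1 onset /f/, coda /∅/ ok → permitted
[ze.me] — σ1 onset /z/, coda /∅/ ok; σ2 onset /m/, coda /∅/ ok → permitted
Permitted: [zkew.voz], [tva], [fo], [ze.me] → 4.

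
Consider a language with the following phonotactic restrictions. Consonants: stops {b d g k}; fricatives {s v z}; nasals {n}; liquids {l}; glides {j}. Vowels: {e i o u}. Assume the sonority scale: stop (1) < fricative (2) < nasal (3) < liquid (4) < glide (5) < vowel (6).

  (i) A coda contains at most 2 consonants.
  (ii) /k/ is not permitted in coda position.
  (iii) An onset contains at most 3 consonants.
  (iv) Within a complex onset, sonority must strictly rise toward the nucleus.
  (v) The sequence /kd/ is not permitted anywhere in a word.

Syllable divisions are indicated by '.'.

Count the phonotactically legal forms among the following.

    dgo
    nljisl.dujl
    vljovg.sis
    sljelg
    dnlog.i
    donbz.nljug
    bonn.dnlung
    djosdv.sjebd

dgo — violates constraint (iv): syllable 1 onset /dg/: /d/ (stop, 1) → /g/ (stop, 1) does not rise → phonotactically illegal
nljisl.dujl — σ1 onset /nlj/ (3→4→5 rises), coda /sl/ (2C) ok; σ2 onset /d/, coda /jl/ (2C) ok → phonotactically legal
vljovg.sis — σ1 onset /vlj/ (2→4→5 rises), coda /vg/ (2C) ok; σ2 onset /s/, coda /s/ ok → phonotactically legal
sljelg — σ1 onset /slj/ (2→4→5 rises), coda /lg/ (2C) ok → phonotactically legal
dnlog.i — σ1 onset /dnl/ (1→3→4 rises), coda /g/ ok; σ2 onset /∅/, coda /∅/ ok → phonotactically legal
donbz.nljug — violates constraint (i): syllable 1 coda /nbz/ has 3 consonants (> 2) → phonotactically illegal
bonn.dnlung — σ1 onset /b/, coda /nn/ (2C) ok; σ2 onset /dnl/ (1→3→4 rises), coda /ng/ (2C) ok → phonotactically legal
djosdv.sjebd — violates constraint (i): syllable 1 coda /sdv/ has 3 consonants (> 2) → phonotactically illegal
Phonotactically legal: nljisl.dujl, vljovg.sis, sljelg, dnlog.i, bonn.dnlung → 5.

5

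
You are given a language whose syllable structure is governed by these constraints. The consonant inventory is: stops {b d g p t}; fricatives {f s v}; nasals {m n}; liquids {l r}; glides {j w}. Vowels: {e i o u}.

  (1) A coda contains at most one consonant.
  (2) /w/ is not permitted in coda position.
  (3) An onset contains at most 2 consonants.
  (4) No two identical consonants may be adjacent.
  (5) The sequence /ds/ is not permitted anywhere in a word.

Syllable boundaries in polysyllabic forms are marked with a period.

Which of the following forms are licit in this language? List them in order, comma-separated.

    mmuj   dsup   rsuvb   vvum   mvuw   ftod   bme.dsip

ftod

mmuj — violates constraint 4: adjacent identical consonants /mm/ → illicit
dsup — violates constraint 5: contains banned sequence /ds/ → illicit
rsuvb — violates constraint 1: syllable 1 coda /vb/ has 2 consonants (> 1) → illicit
vvum — violates constraint 4: adjacent identical consonants /vv/ → illicit
mvuw — violates constraint 2: syllable 1 coda contains /w/ → illicit
ftod — σ1 onset /ft/ (2C), coda /d/ ok → licit
bme.dsip — violates constraint 5: contains banned sequence /ds/ → illicit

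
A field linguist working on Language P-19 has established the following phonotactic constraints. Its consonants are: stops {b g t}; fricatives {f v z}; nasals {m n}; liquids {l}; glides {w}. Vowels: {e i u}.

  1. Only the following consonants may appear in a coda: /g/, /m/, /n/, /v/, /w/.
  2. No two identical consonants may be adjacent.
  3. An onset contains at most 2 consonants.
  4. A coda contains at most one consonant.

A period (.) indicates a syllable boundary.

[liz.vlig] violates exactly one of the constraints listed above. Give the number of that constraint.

1

[liz.vlig]: syllable 1 coda contains /z/, which is not a licensed coda consonant.
This is a violation of constraint 1: "Only the following consonants may appear in a coda: /g/, /m/, /n/, /v/, /w/."
The remaining constraints (2, 3, 4) are satisfied.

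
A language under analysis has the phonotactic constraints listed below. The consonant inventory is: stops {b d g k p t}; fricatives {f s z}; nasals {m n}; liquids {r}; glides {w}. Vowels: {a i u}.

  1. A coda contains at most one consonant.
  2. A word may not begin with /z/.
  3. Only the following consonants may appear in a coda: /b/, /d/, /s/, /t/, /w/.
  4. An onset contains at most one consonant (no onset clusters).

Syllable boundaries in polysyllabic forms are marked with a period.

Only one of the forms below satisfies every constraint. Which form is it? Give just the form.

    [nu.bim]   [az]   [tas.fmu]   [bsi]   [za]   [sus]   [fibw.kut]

[nu.bim] — violates constraint 3: syllable 2 coda contains /m/, which is not a licensed coda consonant → illicit
[az] — violates constraint 3: syllable 1 coda contains /z/, which is not a licensed coda consonant → illicit
[tas.fmu] — violates constraint 4: syllable 2 onset /fm/ has 2 consonants (> 1) → illicit
[bsi] — violates constraint 4: syllable 1 onset /bs/ has 2 consonants (> 1) → illicit
[za] — violates constraint 2: word begins with /z/ → illicit
[sus] — σ1 onset /s/, coda /s/ ok → licit
[fibw.kut] — violates constraint 1: syllable 1 coda /bw/ has 2 consonants (> 1) → illicit

[sus]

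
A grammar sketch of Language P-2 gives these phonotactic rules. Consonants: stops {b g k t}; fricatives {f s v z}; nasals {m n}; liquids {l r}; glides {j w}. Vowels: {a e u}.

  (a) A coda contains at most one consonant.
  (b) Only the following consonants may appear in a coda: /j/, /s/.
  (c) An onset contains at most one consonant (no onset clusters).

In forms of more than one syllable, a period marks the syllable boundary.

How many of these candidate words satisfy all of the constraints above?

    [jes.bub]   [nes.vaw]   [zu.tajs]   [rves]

[jes.bub] — violates constraint (b): syllable 2 coda contains /b/, which is not a licensed coda consonant → not permitted
[nes.vaw] — violates constraint (b): syllable 2 coda contains /w/, which is not a licensed coda consonant → not permitted
[zu.tajs] — violates constraint (a): syllable 2 coda /js/ has 2 consonants (> 1) → not permitted
[rves] — violates constraint (c): syllable 1 onset /rv/ has 2 consonants (> 1) → not permitted
No form is permitted → 0.

0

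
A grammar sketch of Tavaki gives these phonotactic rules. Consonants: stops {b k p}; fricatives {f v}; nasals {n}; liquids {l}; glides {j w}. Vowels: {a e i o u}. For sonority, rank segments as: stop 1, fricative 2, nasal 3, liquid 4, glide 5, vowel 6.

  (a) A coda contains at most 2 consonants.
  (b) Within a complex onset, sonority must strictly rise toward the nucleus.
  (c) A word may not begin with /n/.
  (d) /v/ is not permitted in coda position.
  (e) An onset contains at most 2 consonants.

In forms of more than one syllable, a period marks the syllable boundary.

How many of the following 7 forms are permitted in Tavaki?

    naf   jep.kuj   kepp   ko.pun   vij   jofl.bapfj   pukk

naf — violates constraint (c): word begins with /n/ → not permitted
jep.kuj — σ1 onset /j/, coda /p/ ok; σ2 onset /k/, coda /j/ ok → permitted
kepp — σ1 onset /k/, coda /pp/ (2C) ok → permitted
ko.pun — σ1 onset /k/, coda /∅/ ok; σ2 onset /p/, coda /n/ ok → permitted
vij — σ1 onset /v/, coda /j/ ok → permitted
jofl.bapfj — violates constraint (a): syllable 2 coda /pfj/ has 3 consonants (> 2) → not permitted
pukk — σ1 onset /p/, coda /kk/ (2C) ok → permitted
Permitted: jep.kuj, kepp, ko.pun, vij, pukk → 5.

5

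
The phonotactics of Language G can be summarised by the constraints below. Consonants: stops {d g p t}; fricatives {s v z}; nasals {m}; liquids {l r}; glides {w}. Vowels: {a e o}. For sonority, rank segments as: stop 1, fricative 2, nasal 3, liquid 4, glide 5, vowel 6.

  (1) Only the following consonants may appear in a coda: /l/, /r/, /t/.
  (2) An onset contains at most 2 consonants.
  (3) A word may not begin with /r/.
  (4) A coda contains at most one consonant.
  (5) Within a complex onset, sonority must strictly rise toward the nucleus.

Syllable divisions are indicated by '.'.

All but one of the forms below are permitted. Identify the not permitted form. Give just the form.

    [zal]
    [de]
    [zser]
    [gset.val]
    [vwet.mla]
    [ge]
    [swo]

[zal] — σ1 onset /z/, coda /l/ ok → permitted
[de] — σ1 onset /d/, coda /∅/ ok → permitted
[zser] — violates constraint 5: syllable 1 onset /zs/: /z/ (fricative, 2) → /s/ (fricative, 2) does not rise → not permitted
[gset.val] — σ1 onset /gs/ (1→2 rises), coda /t/ ok; σ2 onset /v/, coda /l/ ok → permitted
[vwet.mla] — σ1 onset /vw/ (2→5 rises), coda /t/ ok; σ2 onset /ml/ (3→4 rises), coda /∅/ ok → permitted
[ge] — σ1 onset /g/, coda /∅/ ok → permitted
[swo] — σ1 onset /sw/ (2→5 rises), coda /∅/ ok → permitted

[zser]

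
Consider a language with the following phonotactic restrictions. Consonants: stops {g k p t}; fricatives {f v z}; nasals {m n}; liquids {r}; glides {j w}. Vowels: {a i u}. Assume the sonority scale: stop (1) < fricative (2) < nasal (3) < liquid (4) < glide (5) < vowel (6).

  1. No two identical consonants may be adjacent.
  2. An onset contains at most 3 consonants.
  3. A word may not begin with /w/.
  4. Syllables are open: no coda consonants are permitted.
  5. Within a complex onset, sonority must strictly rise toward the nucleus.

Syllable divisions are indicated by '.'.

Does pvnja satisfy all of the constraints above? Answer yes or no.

no

pvnja — violates constraint 2: syllable 1 onset /pvnj/ has 4 consonants (> 3) → illicit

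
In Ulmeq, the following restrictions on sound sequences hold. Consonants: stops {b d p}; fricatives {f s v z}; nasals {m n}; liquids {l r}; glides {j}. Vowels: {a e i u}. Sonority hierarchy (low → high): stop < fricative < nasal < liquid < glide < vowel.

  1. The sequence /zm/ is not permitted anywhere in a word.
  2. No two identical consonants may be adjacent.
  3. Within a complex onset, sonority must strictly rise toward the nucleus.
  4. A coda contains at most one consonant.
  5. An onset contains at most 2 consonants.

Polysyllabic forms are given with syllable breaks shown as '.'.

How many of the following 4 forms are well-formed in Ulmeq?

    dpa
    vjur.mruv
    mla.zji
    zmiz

2

dpa — violates constraint 3: syllable 1 onset /dp/: /d/ (stop, 1) → /p/ (stop, 1) does not rise → ill-formed
vjur.mruv — σ1 onset /vj/ (2→5 rises), coda /r/ ok; σ2 onset /mr/ (3→4 rises), coda /v/ ok → well-formed
mla.zji — σ1 onset /ml/ (3→4 rises), coda /∅/ ok; σ2 onset /zj/ (2→5 rises), coda /∅/ ok → well-formed
zmiz — violates constraint 1: contains banned sequence /zm/ → ill-formed
Well-formed: vjur.mruv, mla.zji → 2.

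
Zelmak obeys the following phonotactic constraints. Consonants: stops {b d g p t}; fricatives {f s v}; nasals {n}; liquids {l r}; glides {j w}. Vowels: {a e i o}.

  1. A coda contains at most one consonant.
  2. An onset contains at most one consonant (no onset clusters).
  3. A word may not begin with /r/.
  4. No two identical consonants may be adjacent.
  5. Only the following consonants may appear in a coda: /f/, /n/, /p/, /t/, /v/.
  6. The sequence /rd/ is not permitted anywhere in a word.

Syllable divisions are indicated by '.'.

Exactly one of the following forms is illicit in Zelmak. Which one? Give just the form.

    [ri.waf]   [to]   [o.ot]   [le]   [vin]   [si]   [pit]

[ri.waf]

[ri.waf] — violates constraint 3: word begins with /r/ → illicit
[to] — σ1 onset /t/, coda /∅/ ok → licit
[o.ot] — σ1 onset /∅/, coda /∅/ ok; σ2 onset /∅/, coda /t/ ok → licit
[le] — σ1 onset /l/, coda /∅/ ok → licit
[vin] — σ1 onset /v/, coda /n/ ok → licit
[si] — σ1 onset /s/, coda /∅/ ok → licit
[pit] — σ1 onset /p/, coda /t/ ok → licit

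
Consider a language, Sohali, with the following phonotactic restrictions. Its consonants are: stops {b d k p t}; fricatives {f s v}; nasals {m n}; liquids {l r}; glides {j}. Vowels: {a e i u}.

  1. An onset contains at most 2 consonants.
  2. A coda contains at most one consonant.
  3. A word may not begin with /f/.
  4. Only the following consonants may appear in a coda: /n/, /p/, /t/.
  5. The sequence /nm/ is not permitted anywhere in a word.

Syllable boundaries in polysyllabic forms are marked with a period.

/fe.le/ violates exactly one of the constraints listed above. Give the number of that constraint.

/fe.le/: word begins with /f/.
This is a violation of constraint 3: "A word may not begin with /f/."
The remaining constraints (1, 2, 4, 5) are satisfied.

3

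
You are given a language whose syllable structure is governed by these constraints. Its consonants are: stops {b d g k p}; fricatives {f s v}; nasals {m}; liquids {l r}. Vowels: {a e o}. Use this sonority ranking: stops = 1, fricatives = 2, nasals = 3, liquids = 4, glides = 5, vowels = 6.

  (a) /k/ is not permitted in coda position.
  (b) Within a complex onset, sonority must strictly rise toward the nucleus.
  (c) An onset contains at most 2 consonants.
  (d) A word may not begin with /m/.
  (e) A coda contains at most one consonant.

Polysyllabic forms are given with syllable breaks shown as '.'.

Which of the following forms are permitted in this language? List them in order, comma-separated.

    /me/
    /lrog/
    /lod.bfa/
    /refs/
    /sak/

/lod.bfa/

/me/ — violates constraint (d): word begins with /m/ → not permitted
/lrog/ — violates constraint (b): syllable 1 onset /lr/: /l/ (liquid, 4) → /r/ (liquid, 4) does not rise → not permitted
/lod.bfa/ — σ1 onset /l/, coda /d/ ok; σ2 onset /bf/ (1→2 rises), coda /∅/ ok → permitted
/refs/ — violates constraint (e): syllable 1 coda /fs/ has 2 consonants (> 1) → not permitted
/sak/ — violates constraint (a): syllable 1 coda contains /k/ → not permitted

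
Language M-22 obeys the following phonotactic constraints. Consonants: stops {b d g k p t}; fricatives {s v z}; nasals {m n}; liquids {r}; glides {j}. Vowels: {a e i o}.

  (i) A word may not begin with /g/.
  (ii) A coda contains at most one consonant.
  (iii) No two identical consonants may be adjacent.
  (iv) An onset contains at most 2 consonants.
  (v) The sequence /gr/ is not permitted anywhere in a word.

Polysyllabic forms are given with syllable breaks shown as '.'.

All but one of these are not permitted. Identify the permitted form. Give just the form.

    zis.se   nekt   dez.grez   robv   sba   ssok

zis.se — violates constraint (iii): adjacent identical consonants /ss/ → not permitted
nekt — violates constraint (ii): syllable 1 coda /kt/ has 2 consonants (> 1) → not permitted
dez.grez — violates constraint (v): contains banned sequence /gr/ → not permitted
robv — violates constraint (ii): syllable 1 coda /bv/ has 2 consonants (> 1) → not permitted
sba — σ1 onset /sb/ (2C), coda /∅/ ok → permitted
ssok — violates constraint (iii): adjacent identical consonants /ss/ → not permitted

sba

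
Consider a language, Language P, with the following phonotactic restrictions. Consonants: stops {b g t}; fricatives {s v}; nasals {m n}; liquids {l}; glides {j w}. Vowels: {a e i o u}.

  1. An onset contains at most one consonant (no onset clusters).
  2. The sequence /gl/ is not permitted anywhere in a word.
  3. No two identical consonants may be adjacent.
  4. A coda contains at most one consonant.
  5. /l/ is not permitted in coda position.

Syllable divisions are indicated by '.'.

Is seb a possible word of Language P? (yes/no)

yes

seb — σ1 onset /s/, coda /b/ ok → well-formed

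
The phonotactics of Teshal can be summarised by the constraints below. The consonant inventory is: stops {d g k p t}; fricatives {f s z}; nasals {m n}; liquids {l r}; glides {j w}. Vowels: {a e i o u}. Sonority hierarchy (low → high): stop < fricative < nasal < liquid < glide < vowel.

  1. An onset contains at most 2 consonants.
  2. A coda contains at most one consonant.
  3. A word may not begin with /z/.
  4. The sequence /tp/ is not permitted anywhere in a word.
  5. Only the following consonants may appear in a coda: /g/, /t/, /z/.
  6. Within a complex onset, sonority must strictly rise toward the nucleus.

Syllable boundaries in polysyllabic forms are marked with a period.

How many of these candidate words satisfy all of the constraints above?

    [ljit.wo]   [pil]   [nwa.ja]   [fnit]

[ljit.wo] — σ1 onset /lj/ (4→5 rises), coda /t/ ok; σ2 onset /w/, coda /∅/ ok → permitted
[pil] — violates constraint 5: syllable 1 coda contains /l/, which is not a licensed coda consonant → not permitted
[nwa.ja] — σ1 onset /nw/ (3→5 rises), coda /∅/ ok; σ2 onset /j/, coda /∅/ ok → permitted
[fnit] — σ1 onset /fn/ (2→3 rises), coda /t/ ok → permitted
Permitted: [ljit.wo], [nwa.ja], [fnit] → 3.

3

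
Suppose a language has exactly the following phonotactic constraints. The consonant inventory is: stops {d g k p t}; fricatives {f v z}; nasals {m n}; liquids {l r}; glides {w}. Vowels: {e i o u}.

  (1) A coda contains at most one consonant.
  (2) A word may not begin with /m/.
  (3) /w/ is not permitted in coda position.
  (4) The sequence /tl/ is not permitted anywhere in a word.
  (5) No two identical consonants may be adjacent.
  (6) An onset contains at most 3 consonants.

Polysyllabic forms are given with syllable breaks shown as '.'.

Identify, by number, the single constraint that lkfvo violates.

lkfvo: syllable 1 onset /lkfv/ has 4 consonants (> 3).
This is a violation of constraint 6: "An onset contains at most 3 consonants."
The remaining constraints (1, 2, 3, 4, 5) are satisfied.

6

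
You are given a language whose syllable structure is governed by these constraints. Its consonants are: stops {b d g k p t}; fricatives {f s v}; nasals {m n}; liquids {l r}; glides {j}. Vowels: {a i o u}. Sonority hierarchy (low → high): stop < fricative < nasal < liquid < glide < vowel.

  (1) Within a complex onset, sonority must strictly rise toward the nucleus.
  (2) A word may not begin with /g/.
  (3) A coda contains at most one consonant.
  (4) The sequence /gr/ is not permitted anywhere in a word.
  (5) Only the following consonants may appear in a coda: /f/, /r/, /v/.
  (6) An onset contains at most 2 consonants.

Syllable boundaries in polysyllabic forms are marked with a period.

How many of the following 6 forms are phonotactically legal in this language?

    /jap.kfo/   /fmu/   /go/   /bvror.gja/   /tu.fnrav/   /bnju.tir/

/jap.kfo/ — violates constraint 5: syllable 1 coda contains /p/, which is not a licensed coda consonant → phonotactically illegal
/fmu/ — σ1 onset /fm/ (2→3 rises), coda /∅/ ok → phonotactically legal
/go/ — violates constraint 2: word begins with /g/ → phonotactically illegal
/bvror.gja/ — violates constraint 6: syllable 1 onset /bvr/ has 3 consonants (> 2) → phonotactically illegal
/tu.fnrav/ — violates constraint 6: syllable 2 onset /fnr/ has 3 consonants (> 2) → phonotactically illegal
/bnju.tir/ — violates constraint 6: syllable 1 onset /bnj/ has 3 consonants (> 2) → phonotactically illegal
Phonotactically legal: /fmu/ → 1.

1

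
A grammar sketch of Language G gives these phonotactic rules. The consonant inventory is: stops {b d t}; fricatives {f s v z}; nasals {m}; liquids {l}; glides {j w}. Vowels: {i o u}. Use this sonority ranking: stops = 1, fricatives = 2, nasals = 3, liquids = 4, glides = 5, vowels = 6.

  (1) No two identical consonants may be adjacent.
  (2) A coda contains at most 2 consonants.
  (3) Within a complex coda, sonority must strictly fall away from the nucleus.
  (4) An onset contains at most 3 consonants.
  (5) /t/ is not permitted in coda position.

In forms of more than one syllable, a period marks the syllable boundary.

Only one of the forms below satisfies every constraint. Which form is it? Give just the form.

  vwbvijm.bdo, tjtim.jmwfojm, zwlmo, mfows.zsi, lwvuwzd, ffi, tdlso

vwbvijm.bdo — violates constraint 4: syllable 1 onset /vwbv/ has 4 consonants (> 3) → phonotactically illegal
tjtim.jmwfojm — violates constraint 4: syllable 2 onset /jmwf/ has 4 consonants (> 3) → phonotactically illegal
zwlmo — violates constraint 4: syllable 1 onset /zwlm/ has 4 consonants (> 3) → phonotactically illegal
mfows.zsi — σ1 onset /mf/ (2C), coda /ws/ (5→2 falls) ok; σ2 onset /zs/ (2C), coda /∅/ ok → phonotactically legal
lwvuwzd — violates constraint 2: syllable 1 coda /wzd/ has 3 consonants (> 2) → phonotactically illegal
ffi — violates constraint 1: adjacent identical consonants /ff/ → phonotactically illegal
tdlso — violates constraint 4: syllable 1 onset /tdls/ has 4 consonants (> 3) → phonotactically illegal

mfows.zsi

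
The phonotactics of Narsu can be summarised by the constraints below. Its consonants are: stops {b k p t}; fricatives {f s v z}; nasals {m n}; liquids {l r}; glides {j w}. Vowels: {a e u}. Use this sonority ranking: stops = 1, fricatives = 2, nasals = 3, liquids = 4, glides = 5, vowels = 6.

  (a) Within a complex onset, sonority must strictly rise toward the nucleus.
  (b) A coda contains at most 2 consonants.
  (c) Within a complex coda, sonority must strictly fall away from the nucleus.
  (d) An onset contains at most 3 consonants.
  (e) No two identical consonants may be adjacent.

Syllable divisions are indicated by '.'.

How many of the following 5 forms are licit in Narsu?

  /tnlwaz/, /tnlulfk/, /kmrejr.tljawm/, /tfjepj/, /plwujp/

2

/tnlwaz/ — violates constraint (d): syllable 1 onset /tnlw/ has 4 consonants (> 3) → illicit
/tnlulfk/ — violates constraint (b): syllable 1 coda /lfk/ has 3 consonants (> 2) → illicit
/kmrejr.tljawm/ — σ1 onset /kmr/ (1→3→4 rises), coda /jr/ (5→4 falls) ok; σ2 onset /tlj/ (1→4→5 rises), coda /wm/ (5→3 falls) ok → licit
/tfjepj/ — violates constraint (c): syllable 1 coda /pj/: /p/ (stop, 1) → /j/ (glide, 5) does not fall → illicit
/plwujp/ — σ1 onset /plw/ (1→4→5 rises), coda /jp/ (5→1 falls) ok → licit
Licit: /kmrejr.tljawm/, /plwujp/ → 2.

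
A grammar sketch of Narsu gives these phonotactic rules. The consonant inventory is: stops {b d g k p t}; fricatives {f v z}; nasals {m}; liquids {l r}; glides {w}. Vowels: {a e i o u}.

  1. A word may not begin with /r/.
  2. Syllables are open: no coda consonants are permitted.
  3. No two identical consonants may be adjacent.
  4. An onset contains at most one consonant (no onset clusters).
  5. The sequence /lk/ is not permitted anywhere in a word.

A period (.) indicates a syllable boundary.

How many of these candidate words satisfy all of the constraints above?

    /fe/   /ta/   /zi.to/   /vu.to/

/fe/ — σ1 onset /f/, coda /∅/ ok → licit
/ta/ — σ1 onset /t/, coda /∅/ ok → licit
/zi.to/ — σ1 onset /z/, coda /∅/ ok; σ2 onset /t/, coda /∅/ ok → licit
/vu.to/ — σ1 onset /v/, coda /∅/ ok; σ2 onset /t/, coda /∅/ ok → licit
Licit: /fe/, /ta/, /zi.to/, /vu.to/ → 4.

4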